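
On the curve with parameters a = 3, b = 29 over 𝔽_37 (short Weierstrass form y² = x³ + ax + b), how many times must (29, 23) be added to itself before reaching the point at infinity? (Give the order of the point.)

7

2P: tangent at (29, 23): λ = (3·29² + 3)/(2·23) ≡ 10/9. 9⁻¹ ≡ 33 (mod 37), so λ ≡ 10·33 ≡ 34.
  x = λ² - 29 - 29 = 1156 - 58 ≡ 25; y = λ·(29 - 25) - 23 ≡ 2. → (25, 2)
3P: (25, 2) + (29, 23). λ = (23 - 2)/(29 - 25) ≡ 21/4 mod 37. 4⁻¹ ≡ 28 (mod 37), so λ ≡ 33.
  x = λ² - 25 - 29 = 1089 - 54 ≡ 36; y = λ·(25 - 36) - 2 ≡ 5. → (36, 5)
4P: (36, 5) + (29, 23). λ = (23 - 5)/(29 - 36) ≡ 18/30 mod 37. 30⁻¹ ≡ 21 (mod 37), so λ ≡ 8.
  x = λ² - 36 - 29 = 64 - 65 ≡ 36; y = λ·(36 - 36) - 5 ≡ 32. → (36, 32)
5P: (36, 32) + (29, 23). λ = (23 - 32)/(29 - 36) ≡ 28/30 mod 37. 30⁻¹ ≡ 21 (mod 37) since 30·21 = 630 ≡ 1, so λ ≡ 33.
  x = λ² - 36 - 29 = 1089 - 65 ≡ 25; y = λ·(36 - 25) - 32 ≡ 35. → (25, 35)
6P: (25, 35) + (29, 23). λ = (23 - 35)/(29 - 25) ≡ 25/4 mod 37. 4⁻¹ ≡ 28 (mod 37) since 4·28 = 112 ≡ 1, so λ ≡ 34.
  x = λ² - 25 - 29 = 1156 - 54 ≡ 29; y = λ·(25 - 29) - 35 ≡ 14. → (29, 14)
7P: (29, 14) + (29, 23): same x and y₁ ≡ -y₂, so the sum is the point at infinity.
7P = the point at infinity, so the order is 7.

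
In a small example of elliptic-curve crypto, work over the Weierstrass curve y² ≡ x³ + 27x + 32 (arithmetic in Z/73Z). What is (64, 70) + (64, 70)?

tangent at (64, 70): λ = (3·64² + 27)/(2·70) ≡ 51/67. 67⁻¹ ≡ 12 (mod 73), so λ ≡ 51·12 ≡ 28.
  x = λ² - 64 - 64 = 784 - 128 ≡ 72; y = λ·(64 - 72) - 70 ≡ 71. → (72, 71)

(72, 71)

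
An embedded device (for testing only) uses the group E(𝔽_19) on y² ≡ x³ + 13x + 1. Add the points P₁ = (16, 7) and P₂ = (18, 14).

(2, 4)

(16, 7) + (18, 14). λ = (14 - 7)/(18 - 16) ≡ 7/2 mod 19. 2⁻¹ ≡ 10 (mod 19), so λ ≡ 13.
  x = λ² - 16 - 18 = 169 - 34 ≡ 2; y = λ·(16 - 2) - 7 ≡ 4. → (2, 4)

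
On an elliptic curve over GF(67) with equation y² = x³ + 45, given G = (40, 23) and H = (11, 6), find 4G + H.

First 4G:
Double-and-add on 4 = (100)₂. Start with G = (40, 23) for the leading 1-bit.
double: tangent at (40, 23): λ = (3·40² + 0)/(2·23) ≡ 43/46. 46⁻¹ ≡ 51 (mod 67), so λ ≡ 43·51 ≡ 49.
  x = λ² - 40 - 40 = 2401 - 80 ≡ 43; y = λ·(40 - 43) - 23 ≡ 31. → (43, 31)
double: tangent at (43, 31): λ = (3·43² + 0)/(2·31) ≡ 53/62. 62⁻¹ ≡ 40 (mod 67), so λ ≡ 53·40 ≡ 43.
  x = λ² - 43 - 43 = 1849 - 86 ≡ 21; y = λ·(43 - 21) - 31 ≡ 44. → (21, 44)
4G = (21, 44).
Finally 4G + H:
(21, 44) + (11, 6). λ = (6 - 44)/(11 - 21) ≡ 29/57 mod 67. 57⁻¹ ≡ 20 (mod 67) since 57·20 = 1140 ≡ 1, so λ ≡ 44.
  x = λ² - 21 - 11 = 1936 - 32 ≡ 28; y = λ·(21 - 28) - 44 ≡ 50. → (28, 50)

(28, 50)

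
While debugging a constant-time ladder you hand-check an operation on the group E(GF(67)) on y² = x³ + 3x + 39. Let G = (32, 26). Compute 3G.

(13, 59)

Repeated addition: build up to 3G.
2G: tangent at (32, 26): λ = (3·32² + 3)/(2·26) ≡ 60/52. 52⁻¹ ≡ 58 (mod 67) since 52·58 = 3016 ≡ 1, so λ ≡ 60·58 ≡ 63.
  x = λ² - 32 - 32 = 3969 - 64 ≡ 19; y = λ·(32 - 19) - 26 ≡ 56. → (19, 56)
3G: (19, 56) + (32, 26). λ = (26 - 56)/(32 - 19) ≡ 37/13 mod 67. 13⁻¹ ≡ 31 (mod 67), so λ ≡ 8.
  x = λ² - 19 - 32 = 64 - 51 ≡ 13; y = λ·(19 - 13) - 56 ≡ 59. → (13, 59)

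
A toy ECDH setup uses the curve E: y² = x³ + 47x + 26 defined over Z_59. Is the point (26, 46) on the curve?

no

y² = 46² ≡ 51; x³ + 47x + 26 = 18824 ≡ 3 (mod 59). 51 ≠ 3.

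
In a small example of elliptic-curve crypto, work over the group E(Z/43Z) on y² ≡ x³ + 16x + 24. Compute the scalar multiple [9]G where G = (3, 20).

Double-and-add on 9 = (1001)₂. Start with G = (3, 20) for the leading 1-bit.
double: tangent at (3, 20): λ = (3·3² + 16)/(2·20) ≡ 0/40. 40⁻¹ ≡ 14 (mod 43), so λ ≡ 0·14 ≡ 0.
  x = λ² - 3 - 3 = 0 - 6 ≡ 37; y = λ·(3 - 37) - 20 ≡ 23. → (37, 23)
double: tangent at (37, 23): λ = (3·37² + 16)/(2·23) ≡ 38/3. 3⁻¹ ≡ 29 (mod 43), so λ ≡ 38·29 ≡ 27.
  x = λ² - 37 - 37 = 729 - 74 ≡ 10; y = λ·(37 - 10) - 23 ≡ 18. → (10, 18)
double: tangent at (10, 18): λ = (3·10² + 16)/(2·18) ≡ 15/36. 36⁻¹ ≡ 6 (mod 43), so λ ≡ 15·6 ≡ 4.
  x = λ² - 10 - 10 = 16 - 20 ≡ 39; y = λ·(10 - 39) - 18 ≡ 38. → (39, 38)
add G: (39, 38) + (3, 20). λ = (20 - 38)/(3 - 39) ≡ 25/7 mod 43. 7⁻¹ ≡ 37 (mod 43), so λ ≡ 22.
  x = λ² - 39 - 3 = 484 - 42 ≡ 12; y = λ·(39 - 12) - 38 ≡ 40. → (12, 40)

(12, 40)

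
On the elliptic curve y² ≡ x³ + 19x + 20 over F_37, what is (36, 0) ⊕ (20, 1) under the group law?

(30, 32)

(36, 0) + (20, 1). λ = (1 - 0)/(20 - 36) ≡ 1/21 mod 37. 21⁻¹ ≡ 30 (mod 37) since 21·30 = 630 ≡ 1, so λ ≡ 30.
  x = λ² - 36 - 20 = 900 - 56 ≡ 30; y = λ·(36 - 30) - 0 ≡ 32. → (30, 32)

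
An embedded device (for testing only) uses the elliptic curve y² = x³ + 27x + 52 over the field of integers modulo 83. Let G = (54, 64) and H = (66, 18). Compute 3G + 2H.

First 3G:
Repeated addition: build up to 3G.
2G: tangent at (54, 64): λ = (3·54² + 27)/(2·64) ≡ 60/45. 45⁻¹ ≡ 24 (mod 83) since 45·24 = 1080 ≡ 1, so λ ≡ 60·24 ≡ 29.
  x = λ² - 54 - 54 = 841 - 108 ≡ 69; y = λ·(54 - 69) - 64 ≡ 82. → (69, 82)
3G: (69, 82) + (54, 64). λ = (64 - 82)/(54 - 69) ≡ 65/68 mod 83. 68⁻¹ ≡ 11 (mod 83), so λ ≡ 51.
  x = λ² - 69 - 54 = 2601 - 123 ≡ 71; y = λ·(69 - 71) - 82 ≡ 65. → (71, 65)
3G = (71, 65).
Next 2H:
Repeated addition: build up to 2H.
2H: tangent at (66, 18): λ = (3·66² + 27)/(2·18) ≡ 64/36. 36⁻¹ ≡ 30 (mod 83) since 36·30 = 1080 ≡ 1, so λ ≡ 64·30 ≡ 11.
  x = λ² - 66 - 66 = 121 - 132 ≡ 72; y = λ·(66 - 72) - 18 ≡ 82. → (72, 82)
2H = (72, 82).
Finally 3G + 2H:
(71, 65) + (72, 82). λ = (82 - 65)/(72 - 71) ≡ 17/1 mod 83. 1⁻¹ ≡ 1 (mod 83), so λ ≡ 17.
  x = λ² - 71 - 72 = 289 - 143 ≡ 63; y = λ·(71 - 63) - 65 ≡ 71. → (63, 71)

(63, 71)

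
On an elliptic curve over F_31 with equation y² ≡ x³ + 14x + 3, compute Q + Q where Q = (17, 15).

tangent at (17, 15): λ = (3·17² + 14)/(2·15) ≡ 13/30. 30⁻¹ ≡ 30 (mod 31), so λ ≡ 13·30 ≡ 18.
  x = λ² - 17 - 17 = 324 - 34 ≡ 11; y = λ·(17 - 11) - 15 ≡ 0. → (11, 0)

(11, 0)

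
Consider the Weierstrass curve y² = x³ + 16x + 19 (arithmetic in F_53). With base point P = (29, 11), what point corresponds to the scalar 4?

(43, 5)

Repeated addition: build up to 4P.
2P: tangent at (29, 11): λ = (3·29² + 16)/(2·11) ≡ 48/22. 22⁻¹ ≡ 41 (mod 53), so λ ≡ 48·41 ≡ 7.
  x = λ² - 29 - 29 = 49 - 58 ≡ 44; y = λ·(29 - 44) - 11 ≡ 43. → (44, 43)
3P: (44, 43) + (29, 11). λ = (11 - 43)/(29 - 44) ≡ 21/38 mod 53. 38⁻¹ ≡ 7 (mod 53) since 38·7 = 266 ≡ 1, so λ ≡ 41.
  x = λ² - 44 - 29 = 1681 - 73 ≡ 18; y = λ·(44 - 18) - 43 ≡ 16. → (18, 16)
4P: (18, 16) + (29, 11). λ = (11 - 16)/(29 - 18) ≡ 48/11 mod 53. 11⁻¹ ≡ 29 (mod 53) since 11·29 = 319 ≡ 1, so λ ≡ 14.
  x = λ² - 18 - 29 = 196 - 47 ≡ 43; y = λ·(18 - 43) - 16 ≡ 5. → (43, 5)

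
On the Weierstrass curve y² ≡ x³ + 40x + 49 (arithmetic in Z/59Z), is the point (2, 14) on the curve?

y² = 14² ≡ 19; x³ + 40x + 49 = 137 ≡ 19 (mod 59). 19 = 19.

yes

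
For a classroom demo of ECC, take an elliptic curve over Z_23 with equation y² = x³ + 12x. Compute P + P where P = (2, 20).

(12, 20)

tangent at (2, 20): λ = (3·2² + 12)/(2·20) ≡ 1/17. 17⁻¹ ≡ 19 (mod 23), so λ ≡ 1·19 ≡ 19.
  x = λ² - 2 - 2 = 361 - 4 ≡ 12; y = λ·(2 - 12) - 20 ≡ 20. → (12, 20)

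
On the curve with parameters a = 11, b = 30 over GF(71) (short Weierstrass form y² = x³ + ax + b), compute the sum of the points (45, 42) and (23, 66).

(57, 55)

(45, 42) + (23, 66). λ = (66 - 42)/(23 - 45) ≡ 24/49 mod 71. 49⁻¹ ≡ 29 (mod 71) since 49·29 = 1421 ≡ 1, so λ ≡ 57.
  x = λ² - 45 - 23 = 3249 - 68 ≡ 57; y = λ·(45 - 57) - 42 ≡ 55. → (57, 55)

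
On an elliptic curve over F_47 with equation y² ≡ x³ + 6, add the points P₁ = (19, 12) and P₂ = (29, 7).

(19, 12) + (29, 7). λ = (7 - 12)/(29 - 19) ≡ 42/10 mod 47. 10⁻¹ ≡ 33 (mod 47) since 10·33 = 330 ≡ 1, so λ ≡ 23.
  x = λ² - 19 - 29 = 529 - 48 ≡ 11; y = λ·(19 - 11) - 12 ≡ 31. → (11, 31)

(11, 31)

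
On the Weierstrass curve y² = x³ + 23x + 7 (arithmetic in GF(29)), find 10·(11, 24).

Write G = (11, 24).
Repeated addition: build up to 10G.
2G: tangent at (11, 24): λ = (3·11² + 23)/(2·24) ≡ 9/19. 19⁻¹ ≡ 26 (mod 29), so λ ≡ 9·26 ≡ 2.
  x = λ² - 11 - 11 = 4 - 22 ≡ 11; y = λ·(11 - 11) - 24 ≡ 5. → (11, 5)
3G: (11, 5) + (11, 24): same x and y₁ ≡ -y₂, so the sum is O.
4G: O + (11, 24) = (11, 24) (identity).
5G: tangent at (11, 24): λ = (3·11² + 23)/(2·24) ≡ 9/19. 19⁻¹ ≡ 26 (mod 29), so λ ≡ 9·26 ≡ 2.
  x = λ² - 11 - 11 = 4 - 22 ≡ 11; y = λ·(11 - 11) - 24 ≡ 5. → (11, 5)
6G: (11, 5) + (11, 24): same x and y₁ ≡ -y₂, so the sum is O.
7G: O + (11, 24) = (11, 24) (identity).
8G: tangent at (11, 24): λ = (3·11² + 23)/(2·24) ≡ 9/19. 19⁻¹ ≡ 26 (mod 29), so λ ≡ 9·26 ≡ 2.
  x = λ² - 11 - 11 = 4 - 22 ≡ 11; y = λ·(11 - 11) - 24 ≡ 5. → (11, 5)
9G: (11, 5) + (11, 24): same x and y₁ ≡ -y₂, so the sum is O.
10G: O + (11, 24) = (11, 24) (identity).

(11, 24)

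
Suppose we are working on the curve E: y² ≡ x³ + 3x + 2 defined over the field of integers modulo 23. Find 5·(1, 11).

Write Q = (1, 11).
Double-and-add on 5 = (101)₂. Start with Q = (1, 11) for the leading 1-bit.
double: tangent at (1, 11): λ = (3·1² + 3)/(2·11) ≡ 6/22. 22⁻¹ ≡ 22 (mod 23) since 22·22 = 484 ≡ 1, so λ ≡ 6·22 ≡ 17.
  x = λ² - 1 - 1 = 289 - 2 ≡ 11; y = λ·(1 - 11) - 11 ≡ 3. → (11, 3)
double: tangent at (11, 3): λ = (3·11² + 3)/(2·3) ≡ 21/6. 6⁻¹ ≡ 4 (mod 23) since 6·4 = 24 ≡ 1, so λ ≡ 21·4 ≡ 15.
  x = λ² - 11 - 11 = 225 - 22 ≡ 19; y = λ·(11 - 19) - 3 ≡ 15. → (19, 15)
add Q: (19, 15) + (1, 11). λ = (11 - 15)/(1 - 19) ≡ 19/5 mod 23. 5⁻¹ ≡ 14 (mod 23) since 5·14 = 70 ≡ 1, so λ ≡ 13.
  x = λ² - 19 - 1 = 169 - 20 ≡ 11; y = λ·(19 - 11) - 15 ≡ 20. → (11, 20)

(11, 20)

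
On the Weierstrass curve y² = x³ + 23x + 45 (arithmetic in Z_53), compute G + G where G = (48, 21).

tangent at (48, 21): λ = (3·48² + 23)/(2·21) ≡ 45/42. 42⁻¹ ≡ 24 (mod 53), so λ ≡ 45·24 ≡ 20.
  x = λ² - 48 - 48 = 400 - 96 ≡ 39; y = λ·(48 - 39) - 21 ≡ 0. → (39, 0)

(39, 0)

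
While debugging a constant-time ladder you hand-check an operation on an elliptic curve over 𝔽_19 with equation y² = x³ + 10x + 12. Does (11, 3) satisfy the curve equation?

yes

y² = 3² ≡ 9; x³ + 10x + 12 = 1453 ≡ 9 (mod 19). 9 = 9.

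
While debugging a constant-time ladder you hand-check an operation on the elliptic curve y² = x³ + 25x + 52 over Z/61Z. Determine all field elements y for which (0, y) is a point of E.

x³ + 25x + 52 = 52 ≡ 52 (mod 61).
Square roots of 52 mod 61: 28 and 33 (since 28² = 784 ≡ 52).

28, 33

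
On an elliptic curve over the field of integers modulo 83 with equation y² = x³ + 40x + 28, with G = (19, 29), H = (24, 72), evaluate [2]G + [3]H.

(43, 74)

First 2G:
Repeated addition: build up to 2G.
2G: tangent at (19, 29): λ = (3·19² + 40)/(2·29) ≡ 44/58. 58⁻¹ ≡ 73 (mod 83), so λ ≡ 44·73 ≡ 58.
  x = λ² - 19 - 19 = 3364 - 38 ≡ 6; y = λ·(19 - 6) - 29 ≡ 61. → (6, 61)
2G = (6, 61).
Next 3H:
Repeated addition: build up to 3H.
2H: tangent at (24, 72): λ = (3·24² + 40)/(2·72) ≡ 25/61. 61⁻¹ ≡ 49 (mod 83) since 61·49 = 2989 ≡ 1, so λ ≡ 25·49 ≡ 63.
  x = λ² - 24 - 24 = 3969 - 48 ≡ 20; y = λ·(24 - 20) - 72 ≡ 14. → (20, 14)
3H: (20, 14) + (24, 72). λ = (72 - 14)/(24 - 20) ≡ 58/4 mod 83. 4⁻¹ ≡ 21 (mod 83), so λ ≡ 56.
  x = λ² - 20 - 24 = 3136 - 44 ≡ 21; y = λ·(20 - 21) - 14 ≡ 13. → (21, 13)
3H = (21, 13).
Finally 2G + 3H:
(6, 61) + (21, 13). λ = (13 - 61)/(21 - 6) ≡ 35/15 mod 83. 15⁻¹ ≡ 72 (mod 83), so λ ≡ 30.
  x = λ² - 6 - 21 = 900 - 27 ≡ 43; y = λ·(6 - 43) - 61 ≡ 74. → (43, 74)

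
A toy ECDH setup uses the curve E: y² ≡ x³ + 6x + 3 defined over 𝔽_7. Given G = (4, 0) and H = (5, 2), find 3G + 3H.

First 3G:
Repeated addition: build up to 3G.
2G: (4, 0) + (4, 0): same x and y₁ ≡ -y₂, so the sum is O.
3G: O + (4, 0) = (4, 0) (identity).
3G = (4, 0).
Next 3H:
Repeated addition: build up to 3H.
2H: tangent at (5, 2): λ = (3·5² + 6)/(2·2) ≡ 4/4. 4⁻¹ ≡ 2 (mod 7), so λ ≡ 4·2 ≡ 1.
  x = λ² - 5 - 5 = 1 - 10 ≡ 5; y = λ·(5 - 5) - 2 ≡ 5. → (5, 5)
3H: (5, 5) + (5, 2): same x and y₁ ≡ -y₂, so the sum is O.
3H = O.
Finally 3G + 3H:
(4, 0) + O = (4, 0) (identity).

(4, 0)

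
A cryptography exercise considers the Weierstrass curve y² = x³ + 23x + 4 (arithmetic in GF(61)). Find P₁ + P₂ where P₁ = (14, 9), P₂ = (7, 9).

(14, 9) + (7, 9). λ = (9 - 9)/(7 - 14) ≡ 0/54 mod 61. 54⁻¹ ≡ 26 (mod 61) since 54·26 = 1404 ≡ 1, so λ ≡ 0.
  x = λ² - 14 - 7 = 0 - 21 ≡ 40; y = λ·(14 - 40) - 9 ≡ 52. → (40, 52)

(40, 52)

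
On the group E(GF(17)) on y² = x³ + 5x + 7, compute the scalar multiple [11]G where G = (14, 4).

Repeated addition: build up to 11G.
2G: tangent at (14, 4): λ = (3·14² + 5)/(2·4) ≡ 15/8. 8⁻¹ ≡ 15 (mod 17), so λ ≡ 15·15 ≡ 4.
  x = λ² - 14 - 14 = 16 - 28 ≡ 5; y = λ·(14 - 5) - 4 ≡ 15. → (5, 15)
3G: (5, 15) + (14, 4). λ = (4 - 15)/(14 - 5) ≡ 6/9 mod 17. 9⁻¹ ≡ 2 (mod 17), so λ ≡ 12.
  x = λ² - 5 - 14 = 144 - 19 ≡ 6; y = λ·(5 - 6) - 15 ≡ 7. → (6, 7)
4G: (6, 7) + (14, 4). λ = (4 - 7)/(14 - 6) ≡ 14/8 mod 17. 8⁻¹ ≡ 15 (mod 17) since 8·15 = 120 ≡ 1, so λ ≡ 6.
  x = λ² - 6 - 14 = 36 - 20 ≡ 16; y = λ·(6 - 16) - 7 ≡ 1. → (16, 1)
5G: (16, 1) + (14, 4). λ = (4 - 1)/(14 - 16) ≡ 3/15 mod 17. 15⁻¹ ≡ 8 (mod 17) since 15·8 = 120 ≡ 1, so λ ≡ 7.
  x = λ² - 16 - 14 = 49 - 30 ≡ 2; y = λ·(16 - 2) - 1 ≡ 12. → (2, 12)
6G: (2, 12) + (14, 4). λ = (4 - 12)/(14 - 2) ≡ 9/12 mod 17. 12⁻¹ ≡ 10 (mod 17) since 12·10 = 120 ≡ 1, so λ ≡ 5.
  x = λ² - 2 - 14 = 25 - 16 ≡ 9; y = λ·(2 - 9) - 12 ≡ 4. → (9, 4)
7G: (9, 4) + (14, 4). λ = (4 - 4)/(14 - 9) ≡ 0/5 mod 17. 5⁻¹ ≡ 7 (mod 17) since 5·7 = 35 ≡ 1, so λ ≡ 0.
  x = λ² - 9 - 14 = 0 - 23 ≡ 11; y = λ·(9 - 11) - 4 ≡ 13. → (11, 13)
8G: (11, 13) + (14, 4). λ = (4 - 13)/(14 - 11) ≡ 8/3 mod 17. 3⁻¹ ≡ 6 (mod 17), so λ ≡ 14.
  x = λ² - 11 - 14 = 196 - 25 ≡ 1; y = λ·(11 - 1) - 13 ≡ 8. → (1, 8)
9G: (1, 8) + (14, 4). λ = (4 - 8)/(14 - 1) ≡ 13/13 mod 17. 13⁻¹ ≡ 4 (mod 17), so λ ≡ 1.
  x = λ² - 1 - 14 = 1 - 15 ≡ 3; y = λ·(1 - 3) - 8 ≡ 7. → (3, 7)
10G: (3, 7) + (14, 4). λ = (4 - 7)/(14 - 3) ≡ 14/11 mod 17. 11⁻¹ ≡ 14 (mod 17), so λ ≡ 9.
  x = λ² - 3 - 14 = 81 - 17 ≡ 13; y = λ·(3 - 13) - 7 ≡ 5. → (13, 5)
11G: (13, 5) + (14, 4). λ = (4 - 5)/(14 - 13) ≡ 16/1 mod 17. 1⁻¹ ≡ 1 (mod 17), so λ ≡ 16.
  x = λ² - 13 - 14 = 256 - 27 ≡ 8; y = λ·(13 - 8) - 5 ≡ 7. → (8, 7)

(8, 7)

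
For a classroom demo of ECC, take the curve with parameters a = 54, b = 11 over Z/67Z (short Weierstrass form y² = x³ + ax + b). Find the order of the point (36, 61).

2P: tangent at (36, 61): λ = (3·36² + 54)/(2·61) ≡ 56/55. 55⁻¹ ≡ 39 (mod 67), so λ ≡ 56·39 ≡ 40.
  x = λ² - 36 - 36 = 1600 - 72 ≡ 54; y = λ·(36 - 54) - 61 ≡ 23. → (54, 23)
3P: (54, 23) + (36, 61). λ = (61 - 23)/(36 - 54) ≡ 38/49 mod 67. 49⁻¹ ≡ 26 (mod 67), so λ ≡ 50.
  x = λ² - 54 - 36 = 2500 - 90 ≡ 65; y = λ·(54 - 65) - 23 ≡ 30. → (65, 30)
4P: (65, 30) + (36, 61). λ = (61 - 30)/(36 - 65) ≡ 31/38 mod 67. 38⁻¹ ≡ 30 (mod 67), so λ ≡ 59.
  x = λ² - 65 - 36 = 3481 - 101 ≡ 30; y = λ·(65 - 30) - 30 ≡ 25. → (30, 25)
5P: (30, 25) + (36, 61). λ = (61 - 25)/(36 - 30) ≡ 36/6 mod 67. 6⁻¹ ≡ 56 (mod 67), so λ ≡ 6.
  x = λ² - 30 - 36 = 36 - 66 ≡ 37; y = λ·(30 - 37) - 25 ≡ 0. → (37, 0)
6P: (37, 0) + (36, 61). λ = (61 - 0)/(36 - 37) ≡ 61/66 mod 67. 66⁻¹ ≡ 66 (mod 67) since 66·66 = 4356 ≡ 1, so λ ≡ 6.
  x = λ² - 37 - 36 = 36 - 73 ≡ 30; y = λ·(37 - 30) - 0 ≡ 42. → (30, 42)
7P: (30, 42) + (36, 61). λ = (61 - 42)/(36 - 30) ≡ 19/6 mod 67. 6⁻¹ ≡ 56 (mod 67) since 6·56 = 336 ≡ 1, so λ ≡ 59.
  x = λ² - 30 - 36 = 3481 - 66 ≡ 65; y = λ·(30 - 65) - 42 ≡ 37. → (65, 37)
8P: (65, 37) + (36, 61). λ = (61 - 37)/(36 - 65) ≡ 24/38 mod 67. 38⁻¹ ≡ 30 (mod 67) since 38·30 = 1140 ≡ 1, so λ ≡ 50.
  x = λ² - 65 - 36 = 2500 - 101 ≡ 54; y = λ·(65 - 54) - 37 ≡ 44. → (54, 44)
9P: (54, 44) + (36, 61). λ = (61 - 44)/(36 - 54) ≡ 17/49 mod 67. 49⁻¹ ≡ 26 (mod 67) since 49·26 = 1274 ≡ 1, so λ ≡ 40.
  x = λ² - 54 - 36 = 1600 - 90 ≡ 36; y = λ·(54 - 36) - 44 ≡ 6. → (36, 6)
10P: (36, 6) + (36, 61): same x and y₁ ≡ -y₂, so the sum is 𝒪.
10P = 𝒪, so the order is 10.

10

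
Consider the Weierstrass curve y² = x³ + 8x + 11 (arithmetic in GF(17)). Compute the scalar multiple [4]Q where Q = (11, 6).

Double-and-add on 4 = (100)₂. Start with Q = (11, 6) for the leading 1-bit.
double: tangent at (11, 6): λ = (3·11² + 8)/(2·6) ≡ 14/12. 12⁻¹ ≡ 10 (mod 17) since 12·10 = 120 ≡ 1, so λ ≡ 14·10 ≡ 4.
  x = λ² - 11 - 11 = 16 - 22 ≡ 11; y = λ·(11 - 11) - 6 ≡ 11. → (11, 11)
double: tangent at (11, 11): λ = (3·11² + 8)/(2·11) ≡ 14/5. 5⁻¹ ≡ 7 (mod 17), so λ ≡ 14·7 ≡ 13.
  x = λ² - 11 - 11 = 169 - 22 ≡ 11; y = λ·(11 - 11) - 11 ≡ 6. → (11, 6)

(11, 6)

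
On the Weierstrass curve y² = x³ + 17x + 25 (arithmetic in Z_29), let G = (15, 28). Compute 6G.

(25, 3)

Repeated addition: build up to 6G.
2G: tangent at (15, 28): λ = (3·15² + 17)/(2·28) ≡ 25/27. 27⁻¹ ≡ 14 (mod 29) since 27·14 = 378 ≡ 1, so λ ≡ 25·14 ≡ 2.
  x = λ² - 15 - 15 = 4 - 30 ≡ 3; y = λ·(15 - 3) - 28 ≡ 25. → (3, 25)
3G: (3, 25) + (15, 28). λ = (28 - 25)/(15 - 3) ≡ 3/12 mod 29. 12⁻¹ ≡ 17 (mod 29) since 12·17 = 204 ≡ 1, so λ ≡ 22.
  x = λ² - 3 - 15 = 484 - 18 ≡ 2; y = λ·(3 - 2) - 25 ≡ 26. → (2, 26)
4G: (2, 26) + (15, 28). λ = (28 - 26)/(15 - 2) ≡ 2/13 mod 29. 13⁻¹ ≡ 9 (mod 29), so λ ≡ 18.
  x = λ² - 2 - 15 = 324 - 17 ≡ 17; y = λ·(2 - 17) - 26 ≡ 23. → (17, 23)
5G: (17, 23) + (15, 28). λ = (28 - 23)/(15 - 17) ≡ 5/27 mod 29. 27⁻¹ ≡ 14 (mod 29) since 27·14 = 378 ≡ 1, so λ ≡ 12.
  x = λ² - 17 - 15 = 144 - 32 ≡ 25; y = λ·(17 - 25) - 23 ≡ 26. → (25, 26)
6G: (25, 26) + (15, 28). λ = (28 - 26)/(15 - 25) ≡ 2/19 mod 29. 19⁻¹ ≡ 26 (mod 29), so λ ≡ 23.
  x = λ² - 25 - 15 = 529 - 40 ≡ 25; y = λ·(25 - 25) - 26 ≡ 3. → (25, 3)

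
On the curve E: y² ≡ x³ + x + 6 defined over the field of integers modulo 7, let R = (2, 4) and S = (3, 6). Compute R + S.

(2, 4) + (3, 6). λ = (6 - 4)/(3 - 2) ≡ 2/1 mod 7. 1⁻¹ ≡ 1 (mod 7), so λ ≡ 2.
  x = λ² - 2 - 3 = 4 - 5 ≡ 6; y = λ·(2 - 6) - 4 ≡ 2. → (6, 2)

(6, 2)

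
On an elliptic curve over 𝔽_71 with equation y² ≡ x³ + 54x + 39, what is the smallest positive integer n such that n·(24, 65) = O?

5

2P: tangent at (24, 65): λ = (3·24² + 54)/(2·65) ≡ 7/59. 59⁻¹ ≡ 65 (mod 71), so λ ≡ 7·65 ≡ 29.
  x = λ² - 24 - 24 = 841 - 48 ≡ 12; y = λ·(24 - 12) - 65 ≡ 70. → (12, 70)
3P: (12, 70) + (24, 65). λ = (65 - 70)/(24 - 12) ≡ 66/12 mod 71. 12⁻¹ ≡ 6 (mod 71), so λ ≡ 41.
  x = λ² - 12 - 24 = 1681 - 36 ≡ 12; y = λ·(12 - 12) - 70 ≡ 1. → (12, 1)
4P: (12, 1) + (24, 65). λ = (65 - 1)/(24 - 12) ≡ 64/12 mod 71. 12⁻¹ ≡ 6 (mod 71), so λ ≡ 29.
  x = λ² - 12 - 24 = 841 - 36 ≡ 24; y = λ·(12 - 24) - 1 ≡ 6. → (24, 6)
5P: (24, 6) + (24, 65): same x and y₁ ≡ -y₂, so the sum is O.
5P = O, so the order is 5.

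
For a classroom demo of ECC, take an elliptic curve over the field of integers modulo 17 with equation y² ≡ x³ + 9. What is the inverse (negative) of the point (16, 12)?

(16, 5)

-(16, 12) = (16, -12 mod 17) = (16, 5).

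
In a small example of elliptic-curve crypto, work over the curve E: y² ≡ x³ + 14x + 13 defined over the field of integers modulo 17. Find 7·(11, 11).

(11, 11)

Write P = (11, 11).
Repeated addition: build up to 7P.
2P: tangent at (11, 11): λ = (3·11² + 14)/(2·11) ≡ 3/5. 5⁻¹ ≡ 7 (mod 17), so λ ≡ 3·7 ≡ 4.
  x = λ² - 11 - 11 = 16 - 22 ≡ 11; y = λ·(11 - 11) - 11 ≡ 6. → (11, 6)
3P: (11, 6) + (11, 11): same x and y₁ ≡ -y₂, so the sum is the point at infinity.
4P: the point at infinity + (11, 11) = (11, 11) (identity).
5P: tangent at (11, 11): λ = (3·11² + 14)/(2·11) ≡ 3/5. 5⁻¹ ≡ 7 (mod 17) since 5·7 = 35 ≡ 1, so λ ≡ 3·7 ≡ 4.
  x = λ² - 11 - 11 = 16 - 22 ≡ 11; y = λ·(11 - 11) - 11 ≡ 6. → (11, 6)
6P: (11, 6) + (11, 11): same x and y₁ ≡ -y₂, so the sum is the point at infinity.
7P: the point at infinity + (11, 11) = (11, 11) (identity).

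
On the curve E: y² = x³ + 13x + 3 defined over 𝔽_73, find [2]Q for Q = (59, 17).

(10, 44)

tangent at (59, 17): λ = (3·59² + 13)/(2·17) ≡ 17/34. 34⁻¹ ≡ 58 (mod 73) since 34·58 = 1972 ≡ 1, so λ ≡ 17·58 ≡ 37.
  x = λ² - 59 - 59 = 1369 - 118 ≡ 10; y = λ·(59 - 10) - 17 ≡ 44. → (10, 44)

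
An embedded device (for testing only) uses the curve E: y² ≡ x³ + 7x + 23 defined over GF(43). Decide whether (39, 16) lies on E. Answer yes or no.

y² = 16² ≡ 41; x³ + 7x + 23 = 59615 ≡ 17 (mod 43). 41 ≠ 17.

no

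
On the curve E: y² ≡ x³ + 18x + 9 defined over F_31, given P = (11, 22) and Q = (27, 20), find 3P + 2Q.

(24, 25)

First 3P:
Repeated addition: build up to 3P.
2P: tangent at (11, 22): λ = (3·11² + 18)/(2·22) ≡ 9/13. 13⁻¹ ≡ 12 (mod 31), so λ ≡ 9·12 ≡ 15.
  x = λ² - 11 - 11 = 225 - 22 ≡ 17; y = λ·(11 - 17) - 22 ≡ 12. → (17, 12)
3P: (17, 12) + (11, 22). λ = (22 - 12)/(11 - 17) ≡ 10/25 mod 31. 25⁻¹ ≡ 5 (mod 31) since 25·5 = 125 ≡ 1, so λ ≡ 19.
  x = λ² - 17 - 11 = 361 - 28 ≡ 23; y = λ·(17 - 23) - 12 ≡ 29. → (23, 29)
3P = (23, 29).
Next 2Q:
Repeated addition: build up to 2Q.
2Q: tangent at (27, 20): λ = (3·27² + 18)/(2·20) ≡ 4/9. 9⁻¹ ≡ 7 (mod 31) since 9·7 = 63 ≡ 1, so λ ≡ 4·7 ≡ 28.
  x = λ² - 27 - 27 = 784 - 54 ≡ 17; y = λ·(27 - 17) - 20 ≡ 12. → (17, 12)
2Q = (17, 12).
Finally 3P + 2Q:
(23, 29) + (17, 12). λ = (12 - 29)/(17 - 23) ≡ 14/25 mod 31. 25⁻¹ ≡ 5 (mod 31), so λ ≡ 8.
  x = λ² - 23 - 17 = 64 - 40 ≡ 24; y = λ·(23 - 24) - 29 ≡ 25. → (24, 25)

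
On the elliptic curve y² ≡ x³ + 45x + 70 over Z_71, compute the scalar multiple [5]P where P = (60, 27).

Repeated addition: build up to 5P.
2P: tangent at (60, 27): λ = (3·60² + 45)/(2·27) ≡ 53/54. 54⁻¹ ≡ 25 (mod 71) since 54·25 = 1350 ≡ 1, so λ ≡ 53·25 ≡ 47.
  x = λ² - 60 - 60 = 2209 - 120 ≡ 30; y = λ·(60 - 30) - 27 ≡ 34. → (30, 34)
3P: (30, 34) + (60, 27). λ = (27 - 34)/(60 - 30) ≡ 64/30 mod 71. 30⁻¹ ≡ 45 (mod 71), so λ ≡ 40.
  x = λ² - 30 - 60 = 1600 - 90 ≡ 19; y = λ·(30 - 19) - 34 ≡ 51. → (19, 51)
4P: (19, 51) + (60, 27). λ = (27 - 51)/(60 - 19) ≡ 47/41 mod 71. 41⁻¹ ≡ 26 (mod 71), so λ ≡ 15.
  x = λ² - 19 - 60 = 225 - 79 ≡ 4; y = λ·(19 - 4) - 51 ≡ 32. → (4, 32)
5P: (4, 32) + (60, 27). λ = (27 - 32)/(60 - 4) ≡ 66/56 mod 71. 56⁻¹ ≡ 52 (mod 71) since 56·52 = 2912 ≡ 1, so λ ≡ 24.
  x = λ² - 4 - 60 = 576 - 64 ≡ 15; y = λ·(4 - 15) - 32 ≡ 59. → (15, 59)

(15, 59)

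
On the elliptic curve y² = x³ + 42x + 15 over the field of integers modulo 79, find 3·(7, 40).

Write G = (7, 40).
Repeated addition: build up to 3G.
2G: tangent at (7, 40): λ = (3·7² + 42)/(2·40) ≡ 31/1. 1⁻¹ ≡ 1 (mod 79), so λ ≡ 31·1 ≡ 31.
  x = λ² - 7 - 7 = 961 - 14 ≡ 78; y = λ·(7 - 78) - 40 ≡ 50. → (78, 50)
3G: (78, 50) + (7, 40). λ = (40 - 50)/(7 - 78) ≡ 69/8 mod 79. 8⁻¹ ≡ 10 (mod 79) since 8·10 = 80 ≡ 1, so λ ≡ 58.
  x = λ² - 78 - 7 = 3364 - 85 ≡ 40; y = λ·(78 - 40) - 50 ≡ 21. → (40, 21)

(40, 21)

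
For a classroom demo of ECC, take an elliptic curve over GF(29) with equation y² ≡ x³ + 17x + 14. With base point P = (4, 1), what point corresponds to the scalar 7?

Repeated addition: build up to 7P.
2P: tangent at (4, 1): λ = (3·4² + 17)/(2·1) ≡ 7/2. 2⁻¹ ≡ 15 (mod 29) since 2·15 = 30 ≡ 1, so λ ≡ 7·15 ≡ 18.
  x = λ² - 4 - 4 = 324 - 8 ≡ 26; y = λ·(4 - 26) - 1 ≡ 9. → (26, 9)
3P: (26, 9) + (4, 1). λ = (1 - 9)/(4 - 26) ≡ 21/7 mod 29. 7⁻¹ ≡ 25 (mod 29), so λ ≡ 3.
  x = λ² - 26 - 4 = 9 - 30 ≡ 8; y = λ·(26 - 8) - 9 ≡ 16. → (8, 16)
4P: (8, 16) + (4, 1). λ = (1 - 16)/(4 - 8) ≡ 14/25 mod 29. 25⁻¹ ≡ 7 (mod 29) since 25·7 = 175 ≡ 1, so λ ≡ 11.
  x = λ² - 8 - 4 = 121 - 12 ≡ 22; y = λ·(8 - 22) - 16 ≡ 4. → (22, 4)
5P: (22, 4) + (4, 1). λ = (1 - 4)/(4 - 22) ≡ 26/11 mod 29. 11⁻¹ ≡ 8 (mod 29), so λ ≡ 5.
  x = λ² - 22 - 4 = 25 - 26 ≡ 28; y = λ·(22 - 28) - 4 ≡ 24. → (28, 24)
6P: (28, 24) + (4, 1). λ = (1 - 24)/(4 - 28) ≡ 6/5 mod 29. 5⁻¹ ≡ 6 (mod 29) since 5·6 = 30 ≡ 1, so λ ≡ 7.
  x = λ² - 28 - 4 = 49 - 32 ≡ 17; y = λ·(28 - 17) - 24 ≡ 24. → (17, 24)
7P: (17, 24) + (4, 1). λ = (1 - 24)/(4 - 17) ≡ 6/16 mod 29. 16⁻¹ ≡ 20 (mod 29), so λ ≡ 4.
  x = λ² - 17 - 4 = 16 - 21 ≡ 24; y = λ·(17 - 24) - 24 ≡ 6. → (24, 6)

(24, 6)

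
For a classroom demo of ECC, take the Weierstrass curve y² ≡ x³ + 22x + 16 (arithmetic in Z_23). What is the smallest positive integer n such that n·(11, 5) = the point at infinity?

10

2P: tangent at (11, 5): λ = (3·11² + 22)/(2·5) ≡ 17/10. 10⁻¹ ≡ 7 (mod 23), so λ ≡ 17·7 ≡ 4.
  x = λ² - 11 - 11 = 16 - 22 ≡ 17; y = λ·(11 - 17) - 5 ≡ 17. → (17, 17)
3P: (17, 17) + (11, 5). λ = (5 - 17)/(11 - 17) ≡ 11/17 mod 23. 17⁻¹ ≡ 19 (mod 23), so λ ≡ 2.
  x = λ² - 17 - 11 = 4 - 28 ≡ 22; y = λ·(17 - 22) - 17 ≡ 19. → (22, 19)
4P: (22, 19) + (11, 5). λ = (5 - 19)/(11 - 22) ≡ 9/12 mod 23. 12⁻¹ ≡ 2 (mod 23) since 12·2 = 24 ≡ 1, so λ ≡ 18.
  x = λ² - 22 - 11 = 324 - 33 ≡ 15; y = λ·(22 - 15) - 19 ≡ 15. → (15, 15)
5P: (15, 15) + (11, 5). λ = (5 - 15)/(11 - 15) ≡ 13/19 mod 23. 19⁻¹ ≡ 17 (mod 23), so λ ≡ 14.
  x = λ² - 15 - 11 = 196 - 26 ≡ 9; y = λ·(15 - 9) - 15 ≡ 0. → (9, 0)
6P: (9, 0) + (11, 5). λ = (5 - 0)/(11 - 9) ≡ 5/2 mod 23. 2⁻¹ ≡ 12 (mod 23), so λ ≡ 14.
  x = λ² - 9 - 11 = 196 - 20 ≡ 15; y = λ·(9 - 15) - 0 ≡ 8. → (15, 8)
7P: (15, 8) + (11, 5). λ = (5 - 8)/(11 - 15) ≡ 20/19 mod 23. 19⁻¹ ≡ 17 (mod 23), so λ ≡ 18.
  x = λ² - 15 - 11 = 324 - 26 ≡ 22; y = λ·(15 - 22) - 8 ≡ 4. → (22, 4)
8P: (22, 4) + (11, 5). λ = (5 - 4)/(11 - 22) ≡ 1/12 mod 23. 12⁻¹ ≡ 2 (mod 23) since 12·2 = 24 ≡ 1, so λ ≡ 2.
  x = λ² - 22 - 11 = 4 - 33 ≡ 17; y = λ·(22 - 17) - 4 ≡ 6. → (17, 6)
9P: (17, 6) + (11, 5). λ = (5 - 6)/(11 - 17) ≡ 22/17 mod 23. 17⁻¹ ≡ 19 (mod 23) since 17·19 = 323 ≡ 1, so λ ≡ 4.
  x = λ² - 17 - 11 = 16 - 28 ≡ 11; y = λ·(17 - 11) - 6 ≡ 18. → (11, 18)
10P: (11, 18) + (11, 5): same x and y₁ ≡ -y₂, so the sum is the point at infinity.
10P = the point at infinity, so the order is 10.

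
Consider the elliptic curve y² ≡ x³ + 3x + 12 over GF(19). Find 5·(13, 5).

Write P = (13, 5).
Double-and-add on 5 = (101)₂. Start with P = (13, 5) for the leading 1-bit.
double: tangent at (13, 5): λ = (3·13² + 3)/(2·5) ≡ 16/10. 10⁻¹ ≡ 2 (mod 19) since 10·2 = 20 ≡ 1, so λ ≡ 16·2 ≡ 13.
  x = λ² - 13 - 13 = 169 - 26 ≡ 10; y = λ·(13 - 10) - 5 ≡ 15. → (10, 15)
double: tangent at (10, 15): λ = (3·10² + 3)/(2·15) ≡ 18/11. 11⁻¹ ≡ 7 (mod 19) since 11·7 = 77 ≡ 1, so λ ≡ 18·7 ≡ 12.
  x = λ² - 10 - 10 = 144 - 20 ≡ 10; y = λ·(10 - 10) - 15 ≡ 4. → (10, 4)
add P: (10, 4) + (13, 5). λ = (5 - 4)/(13 - 10) ≡ 1/3 mod 19. 3⁻¹ ≡ 13 (mod 19) since 3·13 = 39 ≡ 1, so λ ≡ 13.
  x = λ² - 10 - 13 = 169 - 23 ≡ 13; y = λ·(10 - 13) - 4 ≡ 14. → (13, 14)

(13, 14)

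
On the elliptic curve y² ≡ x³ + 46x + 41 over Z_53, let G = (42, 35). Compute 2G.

tangent at (42, 35): λ = (3·42² + 46)/(2·35) ≡ 38/17. 17⁻¹ ≡ 25 (mod 53), so λ ≡ 38·25 ≡ 49.
  x = λ² - 42 - 42 = 2401 - 84 ≡ 38; y = λ·(42 - 38) - 35 ≡ 2. → (38, 2)

(38, 2)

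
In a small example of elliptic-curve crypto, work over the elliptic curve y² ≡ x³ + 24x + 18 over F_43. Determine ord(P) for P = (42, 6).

2P: tangent at (42, 6): λ = (3·42² + 24)/(2·6) ≡ 27/12. 12⁻¹ ≡ 18 (mod 43) since 12·18 = 216 ≡ 1, so λ ≡ 27·18 ≡ 13.
  x = λ² - 42 - 42 = 169 - 84 ≡ 42; y = λ·(42 - 42) - 6 ≡ 37. → (42, 37)
3P: (42, 37) + (42, 6): same x and y₁ ≡ -y₂, so the sum is O.
3P = O, so the order is 3.

3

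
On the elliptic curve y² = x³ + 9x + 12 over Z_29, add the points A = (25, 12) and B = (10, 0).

(19, 16)

(25, 12) + (10, 0). λ = (0 - 12)/(10 - 25) ≡ 17/14 mod 29. 14⁻¹ ≡ 27 (mod 29) since 14·27 = 378 ≡ 1, so λ ≡ 24.
  x = λ² - 25 - 10 = 576 - 35 ≡ 19; y = λ·(25 - 19) - 12 ≡ 16. → (19, 16)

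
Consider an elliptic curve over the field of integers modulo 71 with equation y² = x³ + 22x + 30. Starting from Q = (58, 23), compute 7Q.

(47, 37)

Repeated addition: build up to 7Q.
2Q: tangent at (58, 23): λ = (3·58² + 22)/(2·23) ≡ 32/46. 46⁻¹ ≡ 17 (mod 71), so λ ≡ 32·17 ≡ 47.
  x = λ² - 58 - 58 = 2209 - 116 ≡ 34; y = λ·(58 - 34) - 23 ≡ 40. → (34, 40)
3Q: (34, 40) + (58, 23). λ = (23 - 40)/(58 - 34) ≡ 54/24 mod 71. 24⁻¹ ≡ 3 (mod 71), so λ ≡ 20.
  x = λ² - 34 - 58 = 400 - 92 ≡ 24; y = λ·(34 - 24) - 40 ≡ 18. → (24, 18)
4Q: (24, 18) + (58, 23). λ = (23 - 18)/(58 - 24) ≡ 5/34 mod 71. 34⁻¹ ≡ 23 (mod 71) since 34·23 = 782 ≡ 1, so λ ≡ 44.
  x = λ² - 24 - 58 = 1936 - 82 ≡ 8; y = λ·(24 - 8) - 18 ≡ 47. → (8, 47)
5Q: (8, 47) + (58, 23). λ = (23 - 47)/(58 - 8) ≡ 47/50 mod 71. 50⁻¹ ≡ 27 (mod 71), so λ ≡ 62.
  x = λ² - 8 - 58 = 3844 - 66 ≡ 15; y = λ·(8 - 15) - 47 ≡ 16. → (15, 16)
6Q: (15, 16) + (58, 23). λ = (23 - 16)/(58 - 15) ≡ 7/43 mod 71. 43⁻¹ ≡ 38 (mod 71) since 43·38 = 1634 ≡ 1, so λ ≡ 53.
  x = λ² - 15 - 58 = 2809 - 73 ≡ 38; y = λ·(15 - 38) - 16 ≡ 43. → (38, 43)
7Q: (38, 43) + (58, 23). λ = (23 - 43)/(58 - 38) ≡ 51/20 mod 71. 20⁻¹ ≡ 32 (mod 71), so λ ≡ 70.
  x = λ² - 38 - 58 = 4900 - 96 ≡ 47; y = λ·(38 - 47) - 43 ≡ 37. → (47, 37)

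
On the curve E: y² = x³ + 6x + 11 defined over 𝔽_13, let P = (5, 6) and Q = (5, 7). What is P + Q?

The two points share x = 5 and their y-coordinates satisfy 6 + 7 ≡ 0 (mod 13), so they are inverses. Their sum is O.

O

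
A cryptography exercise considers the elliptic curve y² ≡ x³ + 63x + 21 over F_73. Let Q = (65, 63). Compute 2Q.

tangent at (65, 63): λ = (3·65² + 63)/(2·63) ≡ 36/53. 53⁻¹ ≡ 62 (mod 73) since 53·62 = 3286 ≡ 1, so λ ≡ 36·62 ≡ 42.
  x = λ² - 65 - 65 = 1764 - 130 ≡ 28; y = λ·(65 - 28) - 63 ≡ 31. → (28, 31)

(28, 31)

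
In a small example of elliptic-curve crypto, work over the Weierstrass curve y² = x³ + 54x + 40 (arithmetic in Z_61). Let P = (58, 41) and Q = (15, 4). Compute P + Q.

(58, 41) + (15, 4). λ = (4 - 41)/(15 - 58) ≡ 24/18 mod 61. 18⁻¹ ≡ 17 (mod 61) since 18·17 = 306 ≡ 1, so λ ≡ 42.
  x = λ² - 58 - 15 = 1764 - 73 ≡ 44; y = λ·(58 - 44) - 41 ≡ 59. → (44, 59)

(44, 59)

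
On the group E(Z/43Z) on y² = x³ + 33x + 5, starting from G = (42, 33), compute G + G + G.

Repeated addition: build up to 3G.
2G: tangent at (42, 33): λ = (3·42² + 33)/(2·33) ≡ 36/23. 23⁻¹ ≡ 15 (mod 43) since 23·15 = 345 ≡ 1, so λ ≡ 36·15 ≡ 24.
  x = λ² - 42 - 42 = 576 - 84 ≡ 19; y = λ·(42 - 19) - 33 ≡ 3. → (19, 3)
3G: (19, 3) + (42, 33). λ = (33 - 3)/(42 - 19) ≡ 30/23 mod 43. 23⁻¹ ≡ 15 (mod 43), so λ ≡ 20.
  x = λ² - 19 - 42 = 400 - 61 ≡ 38; y = λ·(19 - 38) - 3 ≡ 4. → (38, 4)

(38, 4)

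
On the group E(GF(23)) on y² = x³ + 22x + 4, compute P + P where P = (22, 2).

(8, 5)

tangent at (22, 2): λ = (3·22² + 22)/(2·2) ≡ 2/4. 4⁻¹ ≡ 6 (mod 23) since 4·6 = 24 ≡ 1, so λ ≡ 2·6 ≡ 12.
  x = λ² - 22 - 22 = 144 - 44 ≡ 8; y = λ·(22 - 8) - 2 ≡ 5. → (8, 5)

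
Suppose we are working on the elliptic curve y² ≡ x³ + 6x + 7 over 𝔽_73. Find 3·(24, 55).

Write Q = (24, 55).
Repeated addition: build up to 3Q.
2Q: tangent at (24, 55): λ = (3·24² + 6)/(2·55) ≡ 55/37. 37⁻¹ ≡ 2 (mod 73) since 37·2 = 74 ≡ 1, so λ ≡ 55·2 ≡ 37.
  x = λ² - 24 - 24 = 1369 - 48 ≡ 7; y = λ·(24 - 7) - 55 ≡ 63. → (7, 63)
3Q: (7, 63) + (24, 55). λ = (55 - 63)/(24 - 7) ≡ 65/17 mod 73. 17⁻¹ ≡ 43 (mod 73), so λ ≡ 21.
  x = λ² - 7 - 24 = 441 - 31 ≡ 45; y = λ·(7 - 45) - 63 ≡ 15. → (45, 15)

(45, 15)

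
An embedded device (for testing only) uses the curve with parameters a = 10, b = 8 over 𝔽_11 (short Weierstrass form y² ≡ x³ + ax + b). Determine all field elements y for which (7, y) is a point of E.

x³ + 10x + 8 = 421 ≡ 3 (mod 11).
Square roots of 3 mod 11: 5 and 6 (since 5² = 25 ≡ 3).

5, 6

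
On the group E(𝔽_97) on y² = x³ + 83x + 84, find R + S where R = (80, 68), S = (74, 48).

(80, 68) + (74, 48). λ = (48 - 68)/(74 - 80) ≡ 77/91 mod 97. 91⁻¹ ≡ 16 (mod 97), so λ ≡ 68.
  x = λ² - 80 - 74 = 4624 - 154 ≡ 8; y = λ·(80 - 8) - 68 ≡ 75. → (8, 75)

(8, 75)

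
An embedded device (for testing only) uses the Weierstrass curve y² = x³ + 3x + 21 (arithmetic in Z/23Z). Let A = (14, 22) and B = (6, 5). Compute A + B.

(14, 22) + (6, 5). λ = (5 - 22)/(6 - 14) ≡ 6/15 mod 23. 15⁻¹ ≡ 20 (mod 23), so λ ≡ 5.
  x = λ² - 14 - 6 = 25 - 20 ≡ 5; y = λ·(14 - 5) - 22 ≡ 0. → (5, 0)

(5, 0)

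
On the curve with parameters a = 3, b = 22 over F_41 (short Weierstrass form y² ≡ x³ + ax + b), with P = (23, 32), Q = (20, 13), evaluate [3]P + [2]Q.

First 3P:
Repeated addition: build up to 3P.
2P: tangent at (23, 32): λ = (3·23² + 3)/(2·32) ≡ 32/23. 23⁻¹ ≡ 25 (mod 41) since 23·25 = 575 ≡ 1, so λ ≡ 32·25 ≡ 21.
  x = λ² - 23 - 23 = 441 - 46 ≡ 26; y = λ·(23 - 26) - 32 ≡ 28. → (26, 28)
3P: (26, 28) + (23, 32). λ = (32 - 28)/(23 - 26) ≡ 4/38 mod 41. 38⁻¹ ≡ 27 (mod 41), so λ ≡ 26.
  x = λ² - 26 - 23 = 676 - 49 ≡ 12; y = λ·(26 - 12) - 28 ≡ 8. → (12, 8)
3P = (12, 8).
Next 2Q:
Repeated addition: build up to 2Q.
2Q: tangent at (20, 13): λ = (3·20² + 3)/(2·13) ≡ 14/26. 26⁻¹ ≡ 30 (mod 41) since 26·30 = 780 ≡ 1, so λ ≡ 14·30 ≡ 10.
  x = λ² - 20 - 20 = 100 - 40 ≡ 19; y = λ·(20 - 19) - 13 ≡ 38. → (19, 38)
2Q = (19, 38).
Finally 3P + 2Q:
(12, 8) + (19, 38). λ = (38 - 8)/(19 - 12) ≡ 30/7 mod 41. 7⁻¹ ≡ 6 (mod 41), so λ ≡ 16.
  x = λ² - 12 - 19 = 256 - 31 ≡ 20; y = λ·(12 - 20) - 8 ≡ 28. → (20, 28)

(20, 28)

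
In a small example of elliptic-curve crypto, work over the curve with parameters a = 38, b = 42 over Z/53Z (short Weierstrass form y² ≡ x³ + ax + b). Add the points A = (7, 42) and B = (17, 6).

(7, 42) + (17, 6). λ = (6 - 42)/(17 - 7) ≡ 17/10 mod 53. 10⁻¹ ≡ 16 (mod 53), so λ ≡ 7.
  x = λ² - 7 - 17 = 49 - 24 ≡ 25; y = λ·(7 - 25) - 42 ≡ 44. → (25, 44)

(25, 44)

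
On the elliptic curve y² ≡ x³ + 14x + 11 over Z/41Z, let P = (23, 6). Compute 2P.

(3, 11)

tangent at (23, 6): λ = (3·23² + 14)/(2·6) ≡ 2/12. 12⁻¹ ≡ 24 (mod 41) since 12·24 = 288 ≡ 1, so λ ≡ 2·24 ≡ 7.
  x = λ² - 23 - 23 = 49 - 46 ≡ 3; y = λ·(23 - 3) - 6 ≡ 11. → (3, 11)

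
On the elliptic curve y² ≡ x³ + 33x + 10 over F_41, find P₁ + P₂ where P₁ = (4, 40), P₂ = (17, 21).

(2, 17)

(4, 40) + (17, 21). λ = (21 - 40)/(17 - 4) ≡ 22/13 mod 41. 13⁻¹ ≡ 19 (mod 41) since 13·19 = 247 ≡ 1, so λ ≡ 8.
  x = λ² - 4 - 17 = 64 - 21 ≡ 2; y = λ·(4 - 2) - 40 ≡ 17. → (2, 17)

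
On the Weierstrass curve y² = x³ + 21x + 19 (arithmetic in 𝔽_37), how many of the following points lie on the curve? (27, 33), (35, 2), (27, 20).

1

(27, 33): 33² ≡ 16, rhs ≡ 30 → off.
(35, 2): 2² ≡ 4, rhs ≡ 6 → off.
(27, 20): 20² ≡ 30, rhs ≡ 30 → on.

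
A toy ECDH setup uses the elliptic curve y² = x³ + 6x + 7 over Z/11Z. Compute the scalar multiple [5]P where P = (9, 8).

(1, 5)

Double-and-add on 5 = (101)₂. Start with P = (9, 8) for the leading 1-bit.
double: tangent at (9, 8): λ = (3·9² + 6)/(2·8) ≡ 7/5. 5⁻¹ ≡ 9 (mod 11), so λ ≡ 7·9 ≡ 8.
  x = λ² - 9 - 9 = 64 - 18 ≡ 2; y = λ·(9 - 2) - 8 ≡ 4. → (2, 4)
double: tangent at (2, 4): λ = (3·2² + 6)/(2·4) ≡ 7/8. 8⁻¹ ≡ 7 (mod 11), so λ ≡ 7·7 ≡ 5.
  x = λ² - 2 - 2 = 25 - 4 ≡ 10; y = λ·(2 - 10) - 4 ≡ 0. → (10, 0)
add P: (10, 0) + (9, 8). λ = (8 - 0)/(9 - 10) ≡ 8/10 mod 11. 10⁻¹ ≡ 10 (mod 11) since 10·10 = 100 ≡ 1, so λ ≡ 3.
  x = λ² - 10 - 9 = 9 - 19 ≡ 1; y = λ·(10 - 1) - 0 ≡ 5. → (1, 5)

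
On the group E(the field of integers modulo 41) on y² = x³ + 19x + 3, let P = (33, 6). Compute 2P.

tangent at (33, 6): λ = (3·33² + 19)/(2·6) ≡ 6/12. 12⁻¹ ≡ 24 (mod 41), so λ ≡ 6·24 ≡ 21.
  x = λ² - 33 - 33 = 441 - 66 ≡ 6; y = λ·(33 - 6) - 6 ≡ 28. → (6, 28)

(6, 28)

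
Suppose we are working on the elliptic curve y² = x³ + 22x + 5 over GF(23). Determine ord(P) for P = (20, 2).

9

2P: tangent at (20, 2): λ = (3·20² + 22)/(2·2) ≡ 3/4. 4⁻¹ ≡ 6 (mod 23), so λ ≡ 3·6 ≡ 18.
  x = λ² - 20 - 20 = 324 - 40 ≡ 8; y = λ·(20 - 8) - 2 ≡ 7. → (8, 7)
3P: (8, 7) + (20, 2). λ = (2 - 7)/(20 - 8) ≡ 18/12 mod 23. 12⁻¹ ≡ 2 (mod 23) since 12·2 = 24 ≡ 1, so λ ≡ 13.
  x = λ² - 8 - 20 = 169 - 28 ≡ 3; y = λ·(8 - 3) - 7 ≡ 12. → (3, 12)
4P: (3, 12) + (20, 2). λ = (2 - 12)/(20 - 3) ≡ 13/17 mod 23. 17⁻¹ ≡ 19 (mod 23), so λ ≡ 17.
  x = λ² - 3 - 20 = 289 - 23 ≡ 13; y = λ·(3 - 13) - 12 ≡ 2. → (13, 2)
5P: (13, 2) + (20, 2). λ = (2 - 2)/(20 - 13) ≡ 0/7 mod 23. 7⁻¹ ≡ 10 (mod 23), so λ ≡ 0.
  x = λ² - 13 - 20 = 0 - 33 ≡ 13; y = λ·(13 - 13) - 2 ≡ 21. → (13, 21)
6P: (13, 21) + (20, 2). λ = (2 - 21)/(20 - 13) ≡ 4/7 mod 23. 7⁻¹ ≡ 10 (mod 23), so λ ≡ 17.
  x = λ² - 13 - 20 = 289 - 33 ≡ 3; y = λ·(13 - 3) - 21 ≡ 11. → (3, 11)
7P: (3, 11) + (20, 2). λ = (2 - 11)/(20 - 3) ≡ 14/17 mod 23. 17⁻¹ ≡ 19 (mod 23) since 17·19 = 323 ≡ 1, so λ ≡ 13.
  x = λ² - 3 - 20 = 169 - 23 ≡ 8; y = λ·(3 - 8) - 11 ≡ 16. → (8, 16)
8P: (8, 16) + (20, 2). λ = (2 - 16)/(20 - 8) ≡ 9/12 mod 23. 12⁻¹ ≡ 2 (mod 23), so λ ≡ 18.
  x = λ² - 8 - 20 = 324 - 28 ≡ 20; y = λ·(8 - 20) - 16 ≡ 21. → (20, 21)
9P: (20, 21) + (20, 2): same x and y₁ ≡ -y₂, so the sum is ∞.
9P = ∞, so the order is 9.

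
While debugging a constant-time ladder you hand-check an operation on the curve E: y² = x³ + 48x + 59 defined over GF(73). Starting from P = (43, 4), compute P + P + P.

(45, 14)

Repeated addition: build up to 3P.
2P: tangent at (43, 4): λ = (3·43² + 48)/(2·4) ≡ 47/8. 8⁻¹ ≡ 64 (mod 73), so λ ≡ 47·64 ≡ 15.
  x = λ² - 43 - 43 = 225 - 86 ≡ 66; y = λ·(43 - 66) - 4 ≡ 16. → (66, 16)
3P: (66, 16) + (43, 4). λ = (4 - 16)/(43 - 66) ≡ 61/50 mod 73. 50⁻¹ ≡ 19 (mod 73), so λ ≡ 64.
  x = λ² - 66 - 43 = 4096 - 109 ≡ 45; y = λ·(66 - 45) - 16 ≡ 14. → (45, 14)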